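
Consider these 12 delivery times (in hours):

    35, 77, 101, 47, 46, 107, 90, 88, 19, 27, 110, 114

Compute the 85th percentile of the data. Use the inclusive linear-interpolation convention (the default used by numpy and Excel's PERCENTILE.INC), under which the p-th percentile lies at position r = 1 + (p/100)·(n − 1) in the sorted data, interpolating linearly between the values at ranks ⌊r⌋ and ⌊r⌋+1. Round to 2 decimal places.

Sorted: 19, 27, 35, 46, 47, 77, 88, 90, 101, 107, 110, 114.
n = 12.
r = 1 + (85/100)·(12 − 1) = 1 + 9.35 = 10.35.
Rank 10 is 107 and rank 11 is 110.
Interpolate: 107 + 0.35·(110 − 107) = 107 + 0.35·3 = 108.05.

108.05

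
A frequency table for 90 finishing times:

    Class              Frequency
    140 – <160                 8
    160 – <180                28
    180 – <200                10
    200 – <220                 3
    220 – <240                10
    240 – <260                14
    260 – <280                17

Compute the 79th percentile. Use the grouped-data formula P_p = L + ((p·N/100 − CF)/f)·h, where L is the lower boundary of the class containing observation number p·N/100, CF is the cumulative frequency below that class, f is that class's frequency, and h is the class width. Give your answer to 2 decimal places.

N = 90; target position k = 79/100 · 90 = 71.1.
Cumulative frequencies: 8, 36, 46, 49, 59, 73, 90.
Observation 71.1 falls in the class 240 – <260.
L = 240, CF = 59, f = 14, h = 20.
P79 = 240 + ((71.1 − 59)/14)·20 = 240 + 17.2857 = 257.286.

257.29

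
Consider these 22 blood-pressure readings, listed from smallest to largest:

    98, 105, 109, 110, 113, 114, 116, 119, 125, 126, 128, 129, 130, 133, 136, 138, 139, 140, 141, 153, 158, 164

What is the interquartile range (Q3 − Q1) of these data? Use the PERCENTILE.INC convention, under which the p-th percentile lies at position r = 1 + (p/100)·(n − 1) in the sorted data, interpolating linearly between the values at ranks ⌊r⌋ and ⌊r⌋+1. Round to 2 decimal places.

n = 22.
P25: r = 6.25; ranks 6–7 are 114, 116; interpolating gives 114.5.
P75: r = 16.75; ranks 16–17 are 138, 139; interpolating gives 138.75.
Difference: 138.75 − 114.5 = 24.25.

24.25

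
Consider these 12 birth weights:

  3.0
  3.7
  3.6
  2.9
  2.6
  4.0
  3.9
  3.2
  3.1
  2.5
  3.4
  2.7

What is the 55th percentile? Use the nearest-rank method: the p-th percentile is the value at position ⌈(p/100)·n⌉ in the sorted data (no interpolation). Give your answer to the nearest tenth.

Sorted: 2.5, 2.6, 2.7, 2.9, 3.0, 3.1, 3.2, 3.4, 3.6, 3.7, 3.9, 4.0.
n = 12.
Position = ⌈55/100 · 12⌉ = ⌈6.6⌉ = 7.
The value at rank 7 is 3.2.

3.2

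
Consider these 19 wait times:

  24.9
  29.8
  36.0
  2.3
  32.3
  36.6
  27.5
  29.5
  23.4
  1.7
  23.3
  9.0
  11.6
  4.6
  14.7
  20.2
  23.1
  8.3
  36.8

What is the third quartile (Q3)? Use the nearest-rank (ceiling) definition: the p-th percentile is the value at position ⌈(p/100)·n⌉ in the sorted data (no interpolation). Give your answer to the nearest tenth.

29.8

Sorted: 1.7, 2.3, 4.6, 8.3, 9.0, 11.6, 14.7, 20.2, 23.1, 23.3, 23.4, 24.9, 27.5, 29.5, 29.8, 32.3, 36.0, 36.6, 36.8.
n = 19.
Position = ⌈75/100 · 19⌉ = ⌈14.25⌉ = 15.
The value at rank 15 is 29.8.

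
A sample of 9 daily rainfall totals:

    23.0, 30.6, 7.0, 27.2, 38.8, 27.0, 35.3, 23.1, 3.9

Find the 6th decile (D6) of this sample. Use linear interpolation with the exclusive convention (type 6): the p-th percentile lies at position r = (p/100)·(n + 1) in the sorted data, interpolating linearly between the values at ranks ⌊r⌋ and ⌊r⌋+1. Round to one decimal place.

Sorted: 3.9, 7.0, 23.0, 23.1, 27.0, 27.2, 30.6, 35.3, 38.8.
n = 9.
r = (60/100)·(9 + 1) = 6.
r is an integer, so P60 is the value at rank 6: 27.2.

27.2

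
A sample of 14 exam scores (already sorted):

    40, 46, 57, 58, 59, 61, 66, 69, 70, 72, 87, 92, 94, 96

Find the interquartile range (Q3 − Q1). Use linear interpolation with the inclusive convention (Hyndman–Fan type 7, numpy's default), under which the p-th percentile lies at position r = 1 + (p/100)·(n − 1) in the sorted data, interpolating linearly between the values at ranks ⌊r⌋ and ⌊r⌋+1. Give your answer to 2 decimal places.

25.00

n = 14.
P25: r = 4.25; ranks 4–5 are 58, 59; interpolating gives 58.25.
P75: r = 10.75; ranks 10–11 are 72, 87; interpolating gives 83.25.
Difference: 83.25 − 58.25 = 25.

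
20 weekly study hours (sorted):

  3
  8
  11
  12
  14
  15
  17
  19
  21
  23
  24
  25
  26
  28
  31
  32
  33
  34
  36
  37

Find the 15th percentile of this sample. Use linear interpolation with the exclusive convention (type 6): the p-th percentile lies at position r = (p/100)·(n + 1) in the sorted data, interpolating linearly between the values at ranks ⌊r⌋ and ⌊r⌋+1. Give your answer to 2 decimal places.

n = 20.
r = (15/100)·(20 + 1) = 3.15.
Rank 3 is 11 and rank 4 is 12.
Interpolate: 11 + 0.15·(12 − 11) = 11 + 0.15·1 = 11.15.

11.15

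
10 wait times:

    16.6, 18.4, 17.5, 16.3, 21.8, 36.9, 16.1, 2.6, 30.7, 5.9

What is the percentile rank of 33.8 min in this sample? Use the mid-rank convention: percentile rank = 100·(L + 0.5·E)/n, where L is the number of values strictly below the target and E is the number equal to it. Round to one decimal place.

90.0

Sorted: 2.6, 5.9, 16.1, 16.3, 16.6, 17.5, 18.4, 21.8, 30.7, 36.9.
Count below 33.8: L = 9; count equal: E = 0; n = 10.
Percentile rank = 100·(9 + 0.5·0)/10 = 100·9/10 = 90.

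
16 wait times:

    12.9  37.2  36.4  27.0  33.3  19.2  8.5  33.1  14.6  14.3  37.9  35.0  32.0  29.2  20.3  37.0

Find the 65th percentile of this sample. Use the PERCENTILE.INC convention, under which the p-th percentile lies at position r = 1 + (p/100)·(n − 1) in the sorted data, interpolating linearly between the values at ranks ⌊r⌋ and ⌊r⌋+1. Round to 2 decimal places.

Sorted: 8.5, 12.9, 14.3, 14.6, 19.2, 20.3, 27.0, 29.2, 32.0, 33.1, 33.3, 35.0, 36.4, 37.0, 37.2, 37.9.
n = 16.
r = 1 + (65/100)·(16 − 1) = 1 + 9.75 = 10.75.
Rank 10 is 33.1 and rank 11 is 33.3.
Interpolate: 33.1 + 0.75·(33.3 − 33.1) = 33.1 + 0.75·0.2 = 33.25.

33.25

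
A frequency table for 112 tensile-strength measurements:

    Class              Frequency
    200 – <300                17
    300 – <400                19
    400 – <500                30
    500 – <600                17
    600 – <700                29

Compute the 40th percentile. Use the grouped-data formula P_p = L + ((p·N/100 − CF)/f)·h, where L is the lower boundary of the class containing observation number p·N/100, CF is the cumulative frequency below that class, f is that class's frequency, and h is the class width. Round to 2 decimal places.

429.33

N = 112; target position k = 40/100 · 112 = 44.8.
Cumulative frequencies: 17, 36, 66, 83, 112.
Observation 44.8 falls in the class 400 – <500.
L = 400, CF = 36, f = 30, h = 100.
P40 = 400 + ((44.8 − 36)/30)·100 = 400 + 29.3333 = 429.333.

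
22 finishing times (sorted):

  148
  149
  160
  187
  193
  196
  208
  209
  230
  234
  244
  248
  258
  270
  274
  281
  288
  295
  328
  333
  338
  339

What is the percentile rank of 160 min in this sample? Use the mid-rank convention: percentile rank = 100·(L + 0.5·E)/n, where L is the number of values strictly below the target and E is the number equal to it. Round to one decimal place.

11.4

Count below 160: L = 2; count equal: E = 1; n = 22.
Percentile rank = 100·(2 + 0.5·1)/22 = 100·2.5/22 = 11.36.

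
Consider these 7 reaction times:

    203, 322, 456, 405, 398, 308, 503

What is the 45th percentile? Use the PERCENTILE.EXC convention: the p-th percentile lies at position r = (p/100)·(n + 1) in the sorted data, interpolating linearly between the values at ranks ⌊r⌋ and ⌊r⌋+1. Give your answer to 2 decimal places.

Sorted: 203, 308, 322, 398, 405, 456, 503.
n = 7.
r = (45/100)·(7 + 1) = 3.6.
Rank 3 is 322 and rank 4 is 398.
Interpolate: 322 + 0.6·(398 − 322) = 322 + 0.6·76 = 367.6.

367.60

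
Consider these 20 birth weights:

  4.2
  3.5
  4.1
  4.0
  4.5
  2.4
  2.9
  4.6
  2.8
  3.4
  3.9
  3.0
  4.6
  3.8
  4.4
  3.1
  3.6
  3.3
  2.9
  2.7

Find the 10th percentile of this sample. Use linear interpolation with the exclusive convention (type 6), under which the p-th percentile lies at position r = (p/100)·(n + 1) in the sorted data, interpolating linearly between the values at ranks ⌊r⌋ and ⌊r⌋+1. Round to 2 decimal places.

2.71

Sorted: 2.4, 2.7, 2.8, 2.9, 2.9, 3.0, 3.1, 3.3, 3.4, 3.5, 3.6, 3.8, 3.9, 4.0, 4.1, 4.2, 4.4, 4.5, 4.6, 4.6.
n = 20.
r = (10/100)·(20 + 1) = 2.1.
Rank 2 is 2.7 and rank 3 is 2.8.
Interpolate: 2.7 + 0.1·(2.8 − 2.7) = 2.7 + 0.1·0.1 = 2.71.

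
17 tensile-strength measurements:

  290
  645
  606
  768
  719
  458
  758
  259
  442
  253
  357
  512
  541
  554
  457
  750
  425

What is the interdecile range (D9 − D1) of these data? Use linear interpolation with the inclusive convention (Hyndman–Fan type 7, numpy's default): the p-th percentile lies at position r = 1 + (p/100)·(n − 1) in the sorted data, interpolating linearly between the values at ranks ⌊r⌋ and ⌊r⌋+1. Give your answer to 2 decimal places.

Sorted: 253, 259, 290, 357, 425, 442, 457, 458, 512, 541, 554, 606, 645, 719, 750, 758, 768.
n = 17.
P10: r = 2.6; ranks 2–3 are 259, 290; interpolating gives 277.6.
P90: r = 15.4; ranks 15–16 are 750, 758; interpolating gives 753.2.
Difference: 753.2 − 277.6 = 475.6.

475.60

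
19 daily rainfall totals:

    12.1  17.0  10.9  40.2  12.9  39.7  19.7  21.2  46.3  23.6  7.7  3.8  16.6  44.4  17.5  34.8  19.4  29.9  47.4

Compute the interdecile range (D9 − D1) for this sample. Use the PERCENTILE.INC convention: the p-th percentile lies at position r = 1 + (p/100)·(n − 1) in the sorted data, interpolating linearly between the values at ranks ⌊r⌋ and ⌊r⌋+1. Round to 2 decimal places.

34.52

Sorted: 3.8, 7.7, 10.9, 12.1, 12.9, 16.6, 17.0, 17.5, 19.4, 19.7, 21.2, 23.6, 29.9, 34.8, 39.7, 40.2, 44.4, 46.3, 47.4.
n = 19.
P10: r = 2.8; ranks 2–3 are 7.7, 10.9; interpolating gives 10.26.
P90: r = 17.2; ranks 17–18 are 44.4, 46.3; interpolating gives 44.78.
Difference: 44.78 − 10.26 = 34.52.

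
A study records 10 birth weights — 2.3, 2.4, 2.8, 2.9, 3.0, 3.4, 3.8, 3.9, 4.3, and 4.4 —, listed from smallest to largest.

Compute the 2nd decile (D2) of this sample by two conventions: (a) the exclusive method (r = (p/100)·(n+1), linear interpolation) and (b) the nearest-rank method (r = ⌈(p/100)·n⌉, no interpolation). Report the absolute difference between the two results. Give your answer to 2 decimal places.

0.08

n = 10.
(a) r = 2.2; between ranks 2 (2.4) and 3 (2.8): 2.48.
(b) the nearest-rank method: rank 2 → 2.4.
|2.48 − 2.4| = 0.08.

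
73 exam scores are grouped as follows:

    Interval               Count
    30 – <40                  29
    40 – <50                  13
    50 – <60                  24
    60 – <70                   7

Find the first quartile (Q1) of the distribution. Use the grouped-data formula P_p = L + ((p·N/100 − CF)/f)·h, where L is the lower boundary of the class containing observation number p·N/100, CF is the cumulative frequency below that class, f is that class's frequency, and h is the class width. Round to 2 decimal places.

36.29

N = 73; target position k = 25/100 · 73 = 18.25.
Cumulative frequencies: 29, 42, 66, 73.
Observation 18.25 falls in the class 30 – <40.
L = 30, CF = 0, f = 29, h = 10.
P25 = 30 + ((18.25 − 0)/29)·10 = 30 + 6.2931 = 36.2931.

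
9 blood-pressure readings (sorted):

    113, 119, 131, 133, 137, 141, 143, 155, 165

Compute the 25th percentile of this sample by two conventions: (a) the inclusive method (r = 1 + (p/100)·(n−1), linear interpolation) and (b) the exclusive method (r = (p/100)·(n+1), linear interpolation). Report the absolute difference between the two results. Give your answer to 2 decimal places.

n = 9.
(a) r = 3 → value at rank 3 = 131.
(b) r = 2.5; between ranks 2 (119) and 3 (131): 125.
|131 − 125| = 6.

6.00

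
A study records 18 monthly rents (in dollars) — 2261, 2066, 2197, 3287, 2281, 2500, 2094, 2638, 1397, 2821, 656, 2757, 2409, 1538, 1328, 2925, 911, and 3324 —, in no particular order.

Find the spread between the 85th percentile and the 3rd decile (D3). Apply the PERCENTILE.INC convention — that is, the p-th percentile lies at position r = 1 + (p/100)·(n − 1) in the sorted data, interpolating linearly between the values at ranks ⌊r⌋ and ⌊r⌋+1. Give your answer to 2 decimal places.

Sorted: 656, 911, 1328, 1397, 1538, 2066, 2094, 2197, 2261, 2281, 2409, 2500, 2638, 2757, 2821, 2925, 3287, 3324.
n = 18.
P30: r = 6.1; ranks 6–7 are 2066, 2094; interpolating gives 2068.8.
P85: r = 15.45; ranks 15–16 are 2821, 2925; interpolating gives 2867.8.
Difference: 2867.8 − 2068.8 = 799.

799.00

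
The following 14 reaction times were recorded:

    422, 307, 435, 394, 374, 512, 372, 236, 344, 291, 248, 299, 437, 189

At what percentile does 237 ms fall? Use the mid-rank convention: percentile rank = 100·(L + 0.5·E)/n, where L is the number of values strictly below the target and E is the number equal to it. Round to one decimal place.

Sorted: 189, 236, 248, 291, 299, 307, 344, 372, 374, 394, 422, 435, 437, 512.
Count below 237: L = 2; count equal: E = 0; n = 14.
Percentile rank = 100·(2 + 0.5·0)/14 = 100·2/14 = 14.29.

14.3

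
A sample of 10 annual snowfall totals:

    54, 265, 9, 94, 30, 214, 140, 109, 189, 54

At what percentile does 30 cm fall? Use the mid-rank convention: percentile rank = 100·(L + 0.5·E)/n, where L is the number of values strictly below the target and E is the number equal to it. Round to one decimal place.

15.0

Sorted: 9, 30, 54, 54, 94, 109, 140, 189, 214, 265.
Count below 30: L = 1; count equal: E = 1; n = 10.
Percentile rank = 100·(1 + 0.5·1)/10 = 100·1.5/10 = 15.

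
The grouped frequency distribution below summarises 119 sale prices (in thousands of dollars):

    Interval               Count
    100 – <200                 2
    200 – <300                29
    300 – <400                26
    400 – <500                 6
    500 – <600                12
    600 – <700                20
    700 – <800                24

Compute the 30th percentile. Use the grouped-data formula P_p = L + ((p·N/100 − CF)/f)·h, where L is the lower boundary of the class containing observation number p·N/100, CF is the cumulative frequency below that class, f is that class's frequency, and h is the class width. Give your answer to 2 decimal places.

N = 119; target position k = 30/100 · 119 = 35.7.
Cumulative frequencies: 2, 31, 57, 63, 75, 95, 119.
Observation 35.7 falls in the class 300 – <400.
L = 300, CF = 31, f = 26, h = 100.
P30 = 300 + ((35.7 − 31)/26)·100 = 300 + 18.0769 = 318.077.

318.08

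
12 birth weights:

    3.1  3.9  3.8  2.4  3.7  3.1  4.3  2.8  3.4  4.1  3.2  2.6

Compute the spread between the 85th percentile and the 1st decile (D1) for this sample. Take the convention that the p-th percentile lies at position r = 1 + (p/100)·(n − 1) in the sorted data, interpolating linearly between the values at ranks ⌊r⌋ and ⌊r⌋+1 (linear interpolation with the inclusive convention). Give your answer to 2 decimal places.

1.35

Sorted: 2.4, 2.6, 2.8, 3.1, 3.1, 3.2, 3.4, 3.7, 3.8, 3.9, 4.1, 4.3.
n = 12.
P10: r = 2.1; ranks 2–3 are 2.6, 2.8; interpolating gives 2.62.
P85: r = 10.35; ranks 10–11 are 3.9, 4.1; interpolating gives 3.97.
Difference: 3.97 − 2.62 = 1.35.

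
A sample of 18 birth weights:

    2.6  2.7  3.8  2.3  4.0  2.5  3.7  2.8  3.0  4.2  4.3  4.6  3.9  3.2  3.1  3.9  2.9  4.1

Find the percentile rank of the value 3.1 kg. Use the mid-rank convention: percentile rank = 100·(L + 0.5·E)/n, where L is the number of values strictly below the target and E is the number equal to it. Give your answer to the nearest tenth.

41.7

Sorted: 2.3, 2.5, 2.6, 2.7, 2.8, 2.9, 3.0, 3.1, 3.2, 3.7, 3.8, 3.9, 3.9, 4.0, 4.1, 4.2, 4.3, 4.6.
Count below 3.1: L = 7; count equal: E = 1; n = 18.
Percentile rank = 100·(7 + 0.5·1)/18 = 100·7.5/18 = 41.67.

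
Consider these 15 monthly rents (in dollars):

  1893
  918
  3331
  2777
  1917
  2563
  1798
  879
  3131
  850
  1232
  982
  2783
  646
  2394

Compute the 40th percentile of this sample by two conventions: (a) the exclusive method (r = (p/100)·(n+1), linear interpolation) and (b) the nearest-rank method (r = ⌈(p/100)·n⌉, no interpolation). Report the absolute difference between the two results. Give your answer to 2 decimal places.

226.40

Sorted: 646, 850, 879, 918, 982, 1232, 1798, 1893, 1917, 2394, 2563, 2777, 2783, 3131, 3331.
n = 15.
(a) r = 6.4; between ranks 6 (1232) and 7 (1798): 1458.4.
(b) the nearest-rank method: rank 6 → 1232.
|1458.4 − 1232| = 226.4.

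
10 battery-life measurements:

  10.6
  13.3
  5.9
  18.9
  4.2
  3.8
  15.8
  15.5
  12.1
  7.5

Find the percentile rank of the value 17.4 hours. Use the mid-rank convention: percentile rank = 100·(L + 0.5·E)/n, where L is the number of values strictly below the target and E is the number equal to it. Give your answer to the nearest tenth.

Sorted: 3.8, 4.2, 5.9, 7.5, 10.6, 12.1, 13.3, 15.5, 15.8, 18.9.
Count below 17.4: L = 9; count equal: E = 0; n = 10.
Percentile rank = 100·(9 + 0.5·0)/10 = 100·9/10 = 90.

90.0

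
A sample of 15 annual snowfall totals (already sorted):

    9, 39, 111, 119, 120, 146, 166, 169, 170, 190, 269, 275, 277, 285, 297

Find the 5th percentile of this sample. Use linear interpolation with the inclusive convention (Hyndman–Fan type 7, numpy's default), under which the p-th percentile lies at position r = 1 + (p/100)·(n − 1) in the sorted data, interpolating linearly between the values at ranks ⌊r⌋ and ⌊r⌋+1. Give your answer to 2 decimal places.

30.00

n = 15.
r = 1 + (5/100)·(15 − 1) = 1 + 0.7 = 1.7.
Rank 1 is 9 and rank 2 is 39.
Interpolate: 9 + 0.7·(39 − 9) = 9 + 0.7·30 = 30.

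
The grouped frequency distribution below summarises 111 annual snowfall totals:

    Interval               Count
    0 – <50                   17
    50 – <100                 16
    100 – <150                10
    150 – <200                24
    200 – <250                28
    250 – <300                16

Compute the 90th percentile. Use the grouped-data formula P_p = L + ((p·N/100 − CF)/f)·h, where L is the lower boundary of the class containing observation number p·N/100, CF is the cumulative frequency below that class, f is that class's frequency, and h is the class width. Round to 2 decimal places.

N = 111; target position k = 90/100 · 111 = 99.9.
Cumulative frequencies: 17, 33, 43, 67, 95, 111.
Observation 99.9 falls in the class 250 – <300.
L = 250, CF = 95, f = 16, h = 50.
P90 = 250 + ((99.9 − 95)/16)·50 = 250 + 15.3125 = 265.312.

265.31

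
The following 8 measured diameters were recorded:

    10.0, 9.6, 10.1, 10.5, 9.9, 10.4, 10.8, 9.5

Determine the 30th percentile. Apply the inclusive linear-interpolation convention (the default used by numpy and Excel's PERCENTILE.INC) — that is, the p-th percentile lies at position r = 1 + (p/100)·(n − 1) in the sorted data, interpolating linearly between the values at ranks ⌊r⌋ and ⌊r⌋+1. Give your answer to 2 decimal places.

Sorted: 9.5, 9.6, 9.9, 10.0, 10.1, 10.4, 10.5, 10.8.
n = 8.
r = 1 + (30/100)·(8 − 1) = 1 + 2.1 = 3.1.
Rank 3 is 9.9 and rank 4 is 10.0.
Interpolate: 9.9 + 0.1·(10.0 − 9.9) = 9.9 + 0.1·0.1 = 9.91.

9.91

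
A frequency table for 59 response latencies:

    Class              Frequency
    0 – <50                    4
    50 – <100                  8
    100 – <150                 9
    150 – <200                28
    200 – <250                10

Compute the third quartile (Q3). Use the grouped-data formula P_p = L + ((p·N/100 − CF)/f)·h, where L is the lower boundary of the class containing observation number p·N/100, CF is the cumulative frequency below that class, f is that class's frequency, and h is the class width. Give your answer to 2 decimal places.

N = 59; target position k = 75/100 · 59 = 44.25.
Cumulative frequencies: 4, 12, 21, 49, 59.
Observation 44.25 falls in the class 150 – <200.
L = 150, CF = 21, f = 28, h = 50.
P75 = 150 + ((44.25 − 21)/28)·50 = 150 + 41.5179 = 191.518.

191.52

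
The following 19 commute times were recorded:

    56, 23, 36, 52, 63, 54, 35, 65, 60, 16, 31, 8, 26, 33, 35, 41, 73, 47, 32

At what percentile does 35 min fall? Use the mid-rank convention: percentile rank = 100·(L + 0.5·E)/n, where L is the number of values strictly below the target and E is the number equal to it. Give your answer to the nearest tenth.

42.1

Sorted: 8, 16, 23, 26, 31, 32, 33, 35, 35, 36, 41, 47, 52, 54, 56, 60, 63, 65, 73.
Count below 35: L = 7; count equal: E = 2; n = 19.
Percentile rank = 100·(7 + 0.5·2)/19 = 100·8/19 = 42.11.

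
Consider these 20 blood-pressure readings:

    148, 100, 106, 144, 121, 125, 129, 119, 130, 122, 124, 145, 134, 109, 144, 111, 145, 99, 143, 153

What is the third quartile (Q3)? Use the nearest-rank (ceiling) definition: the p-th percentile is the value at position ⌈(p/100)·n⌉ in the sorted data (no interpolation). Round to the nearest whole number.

Sorted: 99, 100, 106, 109, 111, 119, 121, 122, 124, 125, 129, 130, 134, 143, 144, 144, 145, 145, 148, 153.
n = 20.
Position = ⌈75/100 · 20⌉ = ⌈15⌉ = 15.
The value at rank 15 is 144.

144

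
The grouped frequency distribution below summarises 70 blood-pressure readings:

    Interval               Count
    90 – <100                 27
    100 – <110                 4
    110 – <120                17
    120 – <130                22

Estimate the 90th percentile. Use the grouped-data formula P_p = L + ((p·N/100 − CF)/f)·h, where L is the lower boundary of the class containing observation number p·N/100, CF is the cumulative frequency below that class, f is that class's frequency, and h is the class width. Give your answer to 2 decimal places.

N = 70; target position k = 90/100 · 70 = 63.
Cumulative frequencies: 27, 31, 48, 70.
Observation 63 falls in the class 120 – <130.
L = 120, CF = 48, f = 22, h = 10.
P90 = 120 + ((63 − 48)/22)·10 = 120 + 6.81818 = 126.818.

126.82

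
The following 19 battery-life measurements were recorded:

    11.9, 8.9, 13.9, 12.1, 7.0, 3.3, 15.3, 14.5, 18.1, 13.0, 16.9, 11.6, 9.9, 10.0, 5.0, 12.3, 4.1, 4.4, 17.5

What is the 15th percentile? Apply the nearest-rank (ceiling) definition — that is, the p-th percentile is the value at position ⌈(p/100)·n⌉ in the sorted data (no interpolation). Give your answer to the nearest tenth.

Sorted: 3.3, 4.1, 4.4, 5.0, 7.0, 8.9, 9.9, 10.0, 11.6, 11.9, 12.1, 12.3, 13.0, 13.9, 14.5, 15.3, 16.9, 17.5, 18.1.
n = 19.
Position = ⌈15/100 · 19⌉ = ⌈2.85⌉ = 3.
The value at rank 3 is 4.4.

4.4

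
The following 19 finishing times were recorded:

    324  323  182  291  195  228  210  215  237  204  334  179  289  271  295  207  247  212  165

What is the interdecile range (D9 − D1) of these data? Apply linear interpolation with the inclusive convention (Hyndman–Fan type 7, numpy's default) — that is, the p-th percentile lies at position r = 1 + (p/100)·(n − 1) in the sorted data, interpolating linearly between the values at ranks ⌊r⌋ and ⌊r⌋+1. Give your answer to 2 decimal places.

Sorted: 165, 179, 182, 195, 204, 207, 210, 212, 215, 228, 237, 247, 271, 289, 291, 295, 323, 324, 334.
n = 19.
P10: r = 2.8; ranks 2–3 are 179, 182; interpolating gives 181.4.
P90: r = 17.2; ranks 17–18 are 323, 324; interpolating gives 323.2.
Difference: 323.2 − 181.4 = 141.8.

141.80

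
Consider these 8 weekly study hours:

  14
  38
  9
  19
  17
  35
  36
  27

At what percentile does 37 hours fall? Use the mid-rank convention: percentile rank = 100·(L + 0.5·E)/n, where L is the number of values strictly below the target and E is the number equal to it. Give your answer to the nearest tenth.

87.5

Sorted: 9, 14, 17, 19, 27, 35, 36, 38.
Count below 37: L = 7; count equal: E = 0; n = 8.
Percentile rank = 100·(7 + 0.5·0)/8 = 100·7/8 = 87.5.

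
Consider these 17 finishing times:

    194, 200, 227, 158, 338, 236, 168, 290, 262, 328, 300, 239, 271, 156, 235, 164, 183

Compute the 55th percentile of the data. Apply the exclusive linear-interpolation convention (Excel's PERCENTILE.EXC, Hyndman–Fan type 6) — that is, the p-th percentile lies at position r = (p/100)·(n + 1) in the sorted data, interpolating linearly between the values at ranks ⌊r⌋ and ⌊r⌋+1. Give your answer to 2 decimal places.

235.90

Sorted: 156, 158, 164, 168, 183, 194, 200, 227, 235, 236, 239, 262, 271, 290, 300, 328, 338.
n = 17.
r = (55/100)·(17 + 1) = 9.9.
Rank 9 is 235 and rank 10 is 236.
Interpolate: 235 + 0.9·(236 − 235) = 235 + 0.9·1 = 235.9.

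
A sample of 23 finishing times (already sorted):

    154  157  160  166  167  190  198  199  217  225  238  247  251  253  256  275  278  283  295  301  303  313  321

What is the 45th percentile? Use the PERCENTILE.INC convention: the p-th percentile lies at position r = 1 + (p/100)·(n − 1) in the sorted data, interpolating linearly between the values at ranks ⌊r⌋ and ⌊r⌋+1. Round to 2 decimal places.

236.70

n = 23.
r = 1 + (45/100)·(23 − 1) = 1 + 9.9 = 10.9.
Rank 10 is 225 and rank 11 is 238.
Interpolate: 225 + 0.9·(238 − 225) = 225 + 0.9·13 = 236.7.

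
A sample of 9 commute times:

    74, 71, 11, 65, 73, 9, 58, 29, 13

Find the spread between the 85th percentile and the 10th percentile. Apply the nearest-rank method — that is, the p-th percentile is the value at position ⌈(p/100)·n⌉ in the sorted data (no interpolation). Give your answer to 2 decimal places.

Sorted: 9, 11, 13, 29, 58, 65, 71, 73, 74.
n = 9.
P10: rank ⌈10/100·9⌉ = 1 → 9.
P85: rank ⌈85/100·9⌉ = 8 → 73.
Difference: 73 − 9 = 64.

64.00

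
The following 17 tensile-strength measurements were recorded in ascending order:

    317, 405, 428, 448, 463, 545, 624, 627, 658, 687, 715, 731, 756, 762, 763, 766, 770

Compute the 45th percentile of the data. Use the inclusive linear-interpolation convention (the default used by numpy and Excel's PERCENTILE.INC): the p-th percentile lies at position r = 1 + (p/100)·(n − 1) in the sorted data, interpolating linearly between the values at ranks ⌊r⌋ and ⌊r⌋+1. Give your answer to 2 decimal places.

n = 17.
r = 1 + (45/100)·(17 − 1) = 1 + 7.2 = 8.2.
Rank 8 is 627 and rank 9 is 658.
Interpolate: 627 + 0.2·(658 − 627) = 627 + 0.2·31 = 633.2.

633.20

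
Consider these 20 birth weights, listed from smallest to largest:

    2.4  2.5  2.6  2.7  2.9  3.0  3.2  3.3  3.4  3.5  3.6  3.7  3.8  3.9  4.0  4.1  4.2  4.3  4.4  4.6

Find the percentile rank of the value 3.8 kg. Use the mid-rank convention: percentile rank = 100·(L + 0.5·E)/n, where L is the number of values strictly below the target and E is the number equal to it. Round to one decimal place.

62.5

Count below 3.8: L = 12; count equal: E = 1; n = 20.
Percentile rank = 100·(12 + 0.5·1)/20 = 100·12.5/20 = 62.5.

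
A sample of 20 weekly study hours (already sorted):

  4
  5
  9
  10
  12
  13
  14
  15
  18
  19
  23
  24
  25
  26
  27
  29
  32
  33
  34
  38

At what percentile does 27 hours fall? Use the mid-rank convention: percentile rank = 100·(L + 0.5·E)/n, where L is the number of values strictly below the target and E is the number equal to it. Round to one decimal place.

72.5

Count below 27: L = 14; count equal: E = 1; n = 20.
Percentile rank = 100·(14 + 0.5·1)/20 = 100·14.5/20 = 72.5.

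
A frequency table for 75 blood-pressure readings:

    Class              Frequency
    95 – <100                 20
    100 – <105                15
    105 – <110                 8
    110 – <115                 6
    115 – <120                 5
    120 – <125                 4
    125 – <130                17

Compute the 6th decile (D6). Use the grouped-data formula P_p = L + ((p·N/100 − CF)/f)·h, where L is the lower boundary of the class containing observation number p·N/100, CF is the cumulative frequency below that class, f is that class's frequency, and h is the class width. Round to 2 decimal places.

N = 75; target position k = 60/100 · 75 = 45.
Cumulative frequencies: 20, 35, 43, 49, 54, 58, 75.
Observation 45 falls in the class 110 – <115.
L = 110, CF = 43, f = 6, h = 5.
P60 = 110 + ((45 − 43)/6)·5 = 110 + 1.66667 = 111.667.

111.67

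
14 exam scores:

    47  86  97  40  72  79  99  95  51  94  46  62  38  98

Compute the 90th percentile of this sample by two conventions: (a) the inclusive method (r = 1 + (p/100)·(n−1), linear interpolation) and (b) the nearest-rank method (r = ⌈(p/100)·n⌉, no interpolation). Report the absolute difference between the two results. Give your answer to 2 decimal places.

Sorted: 38, 40, 46, 47, 51, 62, 72, 79, 86, 94, 95, 97, 98, 99.
n = 14.
(a) r = 12.7; between ranks 12 (97) and 13 (98): 97.7.
(b) the nearest-rank method: rank 13 → 98.
|97.7 − 98| = 0.3.

0.30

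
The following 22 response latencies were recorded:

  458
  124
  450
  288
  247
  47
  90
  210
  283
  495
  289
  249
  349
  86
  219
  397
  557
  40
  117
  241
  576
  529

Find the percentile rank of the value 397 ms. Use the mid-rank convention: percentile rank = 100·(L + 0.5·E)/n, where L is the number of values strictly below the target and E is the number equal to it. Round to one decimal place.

Sorted: 40, 47, 86, 90, 117, 124, 210, 219, 241, 247, 249, 283, 288, 289, 349, 397, 450, 458, 495, 529, 557, 576.
Count below 397: L = 15; count equal: E = 1; n = 22.
Percentile rank = 100·(15 + 0.5·1)/22 = 100·15.5/22 = 70.45.

70.5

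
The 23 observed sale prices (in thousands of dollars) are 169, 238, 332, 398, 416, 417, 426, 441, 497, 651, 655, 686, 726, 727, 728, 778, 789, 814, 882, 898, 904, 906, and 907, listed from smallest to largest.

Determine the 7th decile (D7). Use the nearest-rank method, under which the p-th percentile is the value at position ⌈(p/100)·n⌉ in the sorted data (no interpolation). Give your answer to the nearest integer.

789

n = 23.
Position = ⌈70/100 · 23⌉ = ⌈16.1⌉ = 17.
The value at rank 17 is 789.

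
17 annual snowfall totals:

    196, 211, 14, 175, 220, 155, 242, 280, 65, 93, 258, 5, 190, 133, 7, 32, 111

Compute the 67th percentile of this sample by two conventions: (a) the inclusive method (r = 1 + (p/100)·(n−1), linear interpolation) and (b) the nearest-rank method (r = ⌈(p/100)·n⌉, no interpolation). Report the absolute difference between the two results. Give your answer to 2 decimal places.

1.68

Sorted: 5, 7, 14, 32, 65, 93, 111, 133, 155, 175, 190, 196, 211, 220, 242, 258, 280.
n = 17.
(a) r = 11.72; between ranks 11 (190) and 12 (196): 194.32.
(b) the nearest-rank method: rank 12 → 196.
|194.32 − 196| = 1.68.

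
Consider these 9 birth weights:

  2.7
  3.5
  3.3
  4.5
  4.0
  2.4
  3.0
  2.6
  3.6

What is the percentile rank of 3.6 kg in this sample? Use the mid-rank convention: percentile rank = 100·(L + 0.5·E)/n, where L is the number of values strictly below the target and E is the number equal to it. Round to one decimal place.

72.2

Sorted: 2.4, 2.6, 2.7, 3.0, 3.3, 3.5, 3.6, 4.0, 4.5.
Count below 3.6: L = 6; count equal: E = 1; n = 9.
Percentile rank = 100·(6 + 0.5·1)/9 = 100·6.5/9 = 72.22.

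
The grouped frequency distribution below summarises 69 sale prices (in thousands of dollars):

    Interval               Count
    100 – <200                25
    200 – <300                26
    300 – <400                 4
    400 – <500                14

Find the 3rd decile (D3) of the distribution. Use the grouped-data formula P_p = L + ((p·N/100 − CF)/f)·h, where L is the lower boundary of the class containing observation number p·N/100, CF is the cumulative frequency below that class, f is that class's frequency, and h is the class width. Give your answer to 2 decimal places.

N = 69; target position k = 30/100 · 69 = 20.7.
Cumulative frequencies: 25, 51, 55, 69.
Observation 20.7 falls in the class 100 – <200.
L = 100, CF = 0, f = 25, h = 100.
P30 = 100 + ((20.7 − 0)/25)·100 = 100 + 82.8 = 182.8.

182.80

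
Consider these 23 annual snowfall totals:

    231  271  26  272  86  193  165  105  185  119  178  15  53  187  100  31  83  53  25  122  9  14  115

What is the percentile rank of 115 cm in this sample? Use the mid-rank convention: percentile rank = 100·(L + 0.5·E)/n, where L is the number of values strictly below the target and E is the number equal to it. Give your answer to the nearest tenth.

54.3

Sorted: 9, 14, 15, 25, 26, 31, 53, 53, 83, 86, 100, 105, 115, 119, 122, 165, 178, 185, 187, 193, 231, 271, 272.
Count below 115: L = 12; count equal: E = 1; n = 23.
Percentile rank = 100·(12 + 0.5·1)/23 = 100·12.5/23 = 54.35.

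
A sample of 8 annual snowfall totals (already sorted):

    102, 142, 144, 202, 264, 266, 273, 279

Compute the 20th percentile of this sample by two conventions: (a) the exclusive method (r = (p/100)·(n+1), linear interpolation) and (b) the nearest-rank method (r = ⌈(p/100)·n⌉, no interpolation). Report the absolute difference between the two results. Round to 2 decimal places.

8.00

n = 8.
(a) r = 1.8; between ranks 1 (102) and 2 (142): 134.
(b) the nearest-rank method: rank 2 → 142.
|134 − 142| = 8.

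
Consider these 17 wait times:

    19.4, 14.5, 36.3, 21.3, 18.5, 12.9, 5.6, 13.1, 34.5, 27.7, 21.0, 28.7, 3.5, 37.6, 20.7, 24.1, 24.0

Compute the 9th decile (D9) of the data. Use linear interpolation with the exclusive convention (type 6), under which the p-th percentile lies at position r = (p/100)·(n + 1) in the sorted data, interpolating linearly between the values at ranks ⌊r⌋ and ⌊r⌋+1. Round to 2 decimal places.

Sorted: 3.5, 5.6, 12.9, 13.1, 14.5, 18.5, 19.4, 20.7, 21.0, 21.3, 24.0, 24.1, 27.7, 28.7, 34.5, 36.3, 37.6.
n = 17.
r = (90/100)·(17 + 1) = 16.2.
Rank 16 is 36.3 and rank 17 is 37.6.
Interpolate: 36.3 + 0.2·(37.6 − 36.3) = 36.3 + 0.2·1.3 = 36.56.

36.56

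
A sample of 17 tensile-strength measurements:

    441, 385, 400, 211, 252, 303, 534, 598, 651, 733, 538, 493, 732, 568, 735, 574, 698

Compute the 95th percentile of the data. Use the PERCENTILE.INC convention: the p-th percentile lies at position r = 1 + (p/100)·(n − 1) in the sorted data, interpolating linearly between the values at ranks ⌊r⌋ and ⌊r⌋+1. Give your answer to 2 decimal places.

Sorted: 211, 252, 303, 385, 400, 441, 493, 534, 538, 568, 574, 598, 651, 698, 732, 733, 735.
n = 17.
r = 1 + (95/100)·(17 − 1) = 1 + 15.2 = 16.2.
Rank 16 is 733 and rank 17 is 735.
Interpolate: 733 + 0.2·(735 − 733) = 733 + 0.2·2 = 733.4.

733.40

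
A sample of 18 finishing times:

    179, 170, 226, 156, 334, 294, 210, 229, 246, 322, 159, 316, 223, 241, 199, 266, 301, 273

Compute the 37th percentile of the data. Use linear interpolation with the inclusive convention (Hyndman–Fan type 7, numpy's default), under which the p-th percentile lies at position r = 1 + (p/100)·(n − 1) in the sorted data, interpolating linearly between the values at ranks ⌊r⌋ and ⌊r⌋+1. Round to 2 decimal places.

Sorted: 156, 159, 170, 179, 199, 210, 223, 226, 229, 241, 246, 266, 273, 294, 301, 316, 322, 334.
n = 18.
r = 1 + (37/100)·(18 − 1) = 1 + 6.29 = 7.29.
Rank 7 is 223 and rank 8 is 226.
Interpolate: 223 + 0.29·(226 − 223) = 223 + 0.29·3 = 223.87.

223.87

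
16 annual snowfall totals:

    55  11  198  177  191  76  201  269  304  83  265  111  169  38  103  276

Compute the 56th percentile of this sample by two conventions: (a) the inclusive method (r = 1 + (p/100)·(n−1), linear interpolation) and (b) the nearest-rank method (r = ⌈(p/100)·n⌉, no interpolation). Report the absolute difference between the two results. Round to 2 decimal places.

5.60

Sorted: 11, 38, 55, 76, 83, 103, 111, 169, 177, 191, 198, 201, 265, 269, 276, 304.
n = 16.
(a) r = 9.4; between ranks 9 (177) and 10 (191): 182.6.
(b) the nearest-rank method: rank 9 → 177.
|182.6 − 177| = 5.6.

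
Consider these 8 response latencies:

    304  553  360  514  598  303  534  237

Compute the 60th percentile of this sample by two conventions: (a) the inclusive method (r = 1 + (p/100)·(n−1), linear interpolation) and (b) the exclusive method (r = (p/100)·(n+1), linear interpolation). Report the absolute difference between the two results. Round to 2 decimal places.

Sorted: 237, 303, 304, 360, 514, 534, 553, 598.
n = 8.
(a) r = 5.2; between ranks 5 (514) and 6 (534): 518.
(b) r = 5.4; between ranks 5 (514) and 6 (534): 522.
|518 − 522| = 4.

4.00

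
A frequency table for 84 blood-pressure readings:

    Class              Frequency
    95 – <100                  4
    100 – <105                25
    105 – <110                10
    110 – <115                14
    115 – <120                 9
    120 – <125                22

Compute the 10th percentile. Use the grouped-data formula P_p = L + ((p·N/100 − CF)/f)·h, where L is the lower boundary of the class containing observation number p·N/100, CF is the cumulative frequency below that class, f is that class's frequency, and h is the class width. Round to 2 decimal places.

N = 84; target position k = 10/100 · 84 = 8.4.
Cumulative frequencies: 4, 29, 39, 53, 62, 84.
Observation 8.4 falls in the class 100 – <105.
L = 100, CF = 4, f = 25, h = 5.
P10 = 100 + ((8.4 − 4)/25)·5 = 100 + 0.88 = 100.88.

100.88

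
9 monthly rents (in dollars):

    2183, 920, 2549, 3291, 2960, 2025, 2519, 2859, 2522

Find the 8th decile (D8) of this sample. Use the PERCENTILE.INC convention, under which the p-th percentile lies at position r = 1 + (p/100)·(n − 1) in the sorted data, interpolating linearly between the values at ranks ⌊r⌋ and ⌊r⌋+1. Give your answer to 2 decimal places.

2899.40

Sorted: 920, 2025, 2183, 2519, 2522, 2549, 2859, 2960, 3291.
n = 9.
r = 1 + (80/100)·(9 − 1) = 1 + 6.4 = 7.4.
Rank 7 is 2859 and rank 8 is 2960.
Interpolate: 2859 + 0.4·(2960 − 2859) = 2859 + 0.4·101 = 2899.4.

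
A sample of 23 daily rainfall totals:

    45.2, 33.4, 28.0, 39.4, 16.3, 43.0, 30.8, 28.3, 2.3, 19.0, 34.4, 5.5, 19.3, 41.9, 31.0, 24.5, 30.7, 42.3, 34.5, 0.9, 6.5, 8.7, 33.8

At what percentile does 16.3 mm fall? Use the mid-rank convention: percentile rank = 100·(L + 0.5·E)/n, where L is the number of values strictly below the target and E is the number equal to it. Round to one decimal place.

23.9

Sorted: 0.9, 2.3, 5.5, 6.5, 8.7, 16.3, 19.0, 19.3, 24.5, 28.0, 28.3, 30.7, 30.8, 31.0, 33.4, 33.8, 34.4, 34.5, 39.4, 41.9, 42.3, 43.0, 45.2.
Count below 16.3: L = 5; count equal: E = 1; n = 23.
Percentile rank = 100·(5 + 0.5·1)/23 = 100·5.5/23 = 23.91.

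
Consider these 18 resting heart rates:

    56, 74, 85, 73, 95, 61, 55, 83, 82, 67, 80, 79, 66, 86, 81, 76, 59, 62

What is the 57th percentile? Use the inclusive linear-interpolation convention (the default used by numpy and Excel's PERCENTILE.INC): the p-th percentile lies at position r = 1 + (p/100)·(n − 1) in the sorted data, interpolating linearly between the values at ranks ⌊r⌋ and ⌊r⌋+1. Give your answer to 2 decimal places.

78.07

Sorted: 55, 56, 59, 61, 62, 66, 67, 73, 74, 76, 79, 80, 81, 82, 83, 85, 86, 95.
n = 18.
r = 1 + (57/100)·(18 − 1) = 1 + 9.69 = 10.69.
Rank 10 is 76 and rank 11 is 79.
Interpolate: 76 + 0.69·(79 − 76) = 76 + 0.69·3 = 78.07.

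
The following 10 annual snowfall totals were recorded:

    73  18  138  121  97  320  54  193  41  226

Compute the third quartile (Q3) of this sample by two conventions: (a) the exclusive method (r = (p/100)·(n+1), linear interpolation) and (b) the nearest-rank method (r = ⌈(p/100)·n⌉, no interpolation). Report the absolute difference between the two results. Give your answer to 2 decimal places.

8.25

Sorted: 18, 41, 54, 73, 97, 121, 138, 193, 226, 320.
n = 10.
(a) r = 8.25; between ranks 8 (193) and 9 (226): 201.25.
(b) the nearest-rank method: rank 8 → 193.
|201.25 − 193| = 8.25.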